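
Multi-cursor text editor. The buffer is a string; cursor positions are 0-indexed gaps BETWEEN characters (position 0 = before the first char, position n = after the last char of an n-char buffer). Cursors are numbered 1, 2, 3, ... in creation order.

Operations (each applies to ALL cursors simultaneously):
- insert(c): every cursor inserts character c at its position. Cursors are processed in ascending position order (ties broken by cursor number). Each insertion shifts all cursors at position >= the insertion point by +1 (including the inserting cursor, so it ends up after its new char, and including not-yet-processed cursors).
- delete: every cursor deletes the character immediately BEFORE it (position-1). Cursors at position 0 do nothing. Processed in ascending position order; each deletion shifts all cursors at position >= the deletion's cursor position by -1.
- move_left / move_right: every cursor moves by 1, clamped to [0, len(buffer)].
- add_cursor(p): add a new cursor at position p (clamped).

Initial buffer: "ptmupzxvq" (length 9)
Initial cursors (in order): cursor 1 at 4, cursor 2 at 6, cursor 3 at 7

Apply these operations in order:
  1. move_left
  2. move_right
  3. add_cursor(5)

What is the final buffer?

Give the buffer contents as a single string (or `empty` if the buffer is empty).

After op 1 (move_left): buffer="ptmupzxvq" (len 9), cursors c1@3 c2@5 c3@6, authorship .........
After op 2 (move_right): buffer="ptmupzxvq" (len 9), cursors c1@4 c2@6 c3@7, authorship .........
After op 3 (add_cursor(5)): buffer="ptmupzxvq" (len 9), cursors c1@4 c4@5 c2@6 c3@7, authorship .........

Answer: ptmupzxvq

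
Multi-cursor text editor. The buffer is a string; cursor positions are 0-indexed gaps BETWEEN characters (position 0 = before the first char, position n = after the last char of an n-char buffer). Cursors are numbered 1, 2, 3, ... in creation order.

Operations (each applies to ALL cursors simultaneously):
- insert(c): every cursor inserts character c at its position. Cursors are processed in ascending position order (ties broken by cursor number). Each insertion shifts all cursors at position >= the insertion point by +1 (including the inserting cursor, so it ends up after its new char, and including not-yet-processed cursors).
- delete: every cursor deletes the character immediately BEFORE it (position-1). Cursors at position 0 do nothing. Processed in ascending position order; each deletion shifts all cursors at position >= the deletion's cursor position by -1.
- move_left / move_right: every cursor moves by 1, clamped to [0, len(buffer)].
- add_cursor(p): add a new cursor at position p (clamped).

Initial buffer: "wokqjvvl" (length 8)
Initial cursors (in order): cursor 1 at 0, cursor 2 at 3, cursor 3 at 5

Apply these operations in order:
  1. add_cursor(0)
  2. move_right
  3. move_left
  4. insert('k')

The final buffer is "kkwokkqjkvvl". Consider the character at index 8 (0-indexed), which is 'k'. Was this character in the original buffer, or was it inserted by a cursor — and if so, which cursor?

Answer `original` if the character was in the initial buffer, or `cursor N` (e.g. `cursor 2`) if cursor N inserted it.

Answer: cursor 3

Derivation:
After op 1 (add_cursor(0)): buffer="wokqjvvl" (len 8), cursors c1@0 c4@0 c2@3 c3@5, authorship ........
After op 2 (move_right): buffer="wokqjvvl" (len 8), cursors c1@1 c4@1 c2@4 c3@6, authorship ........
After op 3 (move_left): buffer="wokqjvvl" (len 8), cursors c1@0 c4@0 c2@3 c3@5, authorship ........
After op 4 (insert('k')): buffer="kkwokkqjkvvl" (len 12), cursors c1@2 c4@2 c2@6 c3@9, authorship 14...2..3...
Authorship (.=original, N=cursor N): 1 4 . . . 2 . . 3 . . .
Index 8: author = 3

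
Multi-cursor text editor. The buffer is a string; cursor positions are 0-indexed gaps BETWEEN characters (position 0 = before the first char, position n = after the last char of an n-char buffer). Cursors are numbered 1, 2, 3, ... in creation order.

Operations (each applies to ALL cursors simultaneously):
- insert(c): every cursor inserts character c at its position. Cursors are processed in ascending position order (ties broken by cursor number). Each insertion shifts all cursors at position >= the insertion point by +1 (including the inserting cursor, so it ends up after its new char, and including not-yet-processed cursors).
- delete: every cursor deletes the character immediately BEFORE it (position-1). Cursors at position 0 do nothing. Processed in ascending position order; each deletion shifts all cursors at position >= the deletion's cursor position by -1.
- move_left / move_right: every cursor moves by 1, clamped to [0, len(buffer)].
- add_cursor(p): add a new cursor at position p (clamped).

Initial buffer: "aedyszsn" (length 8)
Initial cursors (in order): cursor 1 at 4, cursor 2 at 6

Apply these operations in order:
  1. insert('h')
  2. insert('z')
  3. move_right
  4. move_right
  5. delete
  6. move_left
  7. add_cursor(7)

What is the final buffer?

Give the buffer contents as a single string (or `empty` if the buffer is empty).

After op 1 (insert('h')): buffer="aedyhszhsn" (len 10), cursors c1@5 c2@8, authorship ....1..2..
After op 2 (insert('z')): buffer="aedyhzszhzsn" (len 12), cursors c1@6 c2@10, authorship ....11..22..
After op 3 (move_right): buffer="aedyhzszhzsn" (len 12), cursors c1@7 c2@11, authorship ....11..22..
After op 4 (move_right): buffer="aedyhzszhzsn" (len 12), cursors c1@8 c2@12, authorship ....11..22..
After op 5 (delete): buffer="aedyhzshzs" (len 10), cursors c1@7 c2@10, authorship ....11.22.
After op 6 (move_left): buffer="aedyhzshzs" (len 10), cursors c1@6 c2@9, authorship ....11.22.
After op 7 (add_cursor(7)): buffer="aedyhzshzs" (len 10), cursors c1@6 c3@7 c2@9, authorship ....11.22.

Answer: aedyhzshzs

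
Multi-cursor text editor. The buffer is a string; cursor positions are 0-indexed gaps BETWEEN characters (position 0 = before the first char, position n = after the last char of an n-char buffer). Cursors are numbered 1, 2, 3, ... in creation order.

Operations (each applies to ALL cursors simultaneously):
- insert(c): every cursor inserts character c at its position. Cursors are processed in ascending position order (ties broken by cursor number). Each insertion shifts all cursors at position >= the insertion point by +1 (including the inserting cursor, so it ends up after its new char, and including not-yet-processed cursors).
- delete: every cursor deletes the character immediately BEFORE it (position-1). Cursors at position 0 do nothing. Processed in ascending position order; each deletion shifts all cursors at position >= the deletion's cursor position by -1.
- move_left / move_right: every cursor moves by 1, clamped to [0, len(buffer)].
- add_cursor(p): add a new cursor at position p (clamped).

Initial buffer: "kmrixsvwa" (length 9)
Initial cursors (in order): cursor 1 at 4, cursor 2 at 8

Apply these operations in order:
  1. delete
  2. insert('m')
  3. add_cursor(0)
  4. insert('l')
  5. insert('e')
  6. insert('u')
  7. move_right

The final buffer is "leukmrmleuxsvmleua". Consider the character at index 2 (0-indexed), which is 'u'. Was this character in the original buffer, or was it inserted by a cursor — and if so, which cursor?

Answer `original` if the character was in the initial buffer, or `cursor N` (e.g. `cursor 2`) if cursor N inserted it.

Answer: cursor 3

Derivation:
After op 1 (delete): buffer="kmrxsva" (len 7), cursors c1@3 c2@6, authorship .......
After op 2 (insert('m')): buffer="kmrmxsvma" (len 9), cursors c1@4 c2@8, authorship ...1...2.
After op 3 (add_cursor(0)): buffer="kmrmxsvma" (len 9), cursors c3@0 c1@4 c2@8, authorship ...1...2.
After op 4 (insert('l')): buffer="lkmrmlxsvmla" (len 12), cursors c3@1 c1@6 c2@11, authorship 3...11...22.
After op 5 (insert('e')): buffer="lekmrmlexsvmlea" (len 15), cursors c3@2 c1@8 c2@14, authorship 33...111...222.
After op 6 (insert('u')): buffer="leukmrmleuxsvmleua" (len 18), cursors c3@3 c1@10 c2@17, authorship 333...1111...2222.
After op 7 (move_right): buffer="leukmrmleuxsvmleua" (len 18), cursors c3@4 c1@11 c2@18, authorship 333...1111...2222.
Authorship (.=original, N=cursor N): 3 3 3 . . . 1 1 1 1 . . . 2 2 2 2 .
Index 2: author = 3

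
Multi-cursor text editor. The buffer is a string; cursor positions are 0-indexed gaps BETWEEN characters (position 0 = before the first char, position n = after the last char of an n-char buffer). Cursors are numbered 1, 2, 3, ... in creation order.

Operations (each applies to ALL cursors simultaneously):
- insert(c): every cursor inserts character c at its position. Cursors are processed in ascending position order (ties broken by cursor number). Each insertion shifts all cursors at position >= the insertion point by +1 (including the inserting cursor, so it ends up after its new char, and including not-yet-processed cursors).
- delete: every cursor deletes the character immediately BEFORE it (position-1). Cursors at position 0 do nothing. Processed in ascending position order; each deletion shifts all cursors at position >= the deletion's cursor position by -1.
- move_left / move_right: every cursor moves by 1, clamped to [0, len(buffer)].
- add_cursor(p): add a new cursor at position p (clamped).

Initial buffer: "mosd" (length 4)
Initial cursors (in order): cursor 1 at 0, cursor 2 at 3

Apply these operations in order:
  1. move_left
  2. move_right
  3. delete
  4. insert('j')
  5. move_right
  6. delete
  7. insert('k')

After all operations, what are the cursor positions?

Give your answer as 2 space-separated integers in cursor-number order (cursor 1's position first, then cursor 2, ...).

Answer: 2 4

Derivation:
After op 1 (move_left): buffer="mosd" (len 4), cursors c1@0 c2@2, authorship ....
After op 2 (move_right): buffer="mosd" (len 4), cursors c1@1 c2@3, authorship ....
After op 3 (delete): buffer="od" (len 2), cursors c1@0 c2@1, authorship ..
After op 4 (insert('j')): buffer="jojd" (len 4), cursors c1@1 c2@3, authorship 1.2.
After op 5 (move_right): buffer="jojd" (len 4), cursors c1@2 c2@4, authorship 1.2.
After op 6 (delete): buffer="jj" (len 2), cursors c1@1 c2@2, authorship 12
After op 7 (insert('k')): buffer="jkjk" (len 4), cursors c1@2 c2@4, authorship 1122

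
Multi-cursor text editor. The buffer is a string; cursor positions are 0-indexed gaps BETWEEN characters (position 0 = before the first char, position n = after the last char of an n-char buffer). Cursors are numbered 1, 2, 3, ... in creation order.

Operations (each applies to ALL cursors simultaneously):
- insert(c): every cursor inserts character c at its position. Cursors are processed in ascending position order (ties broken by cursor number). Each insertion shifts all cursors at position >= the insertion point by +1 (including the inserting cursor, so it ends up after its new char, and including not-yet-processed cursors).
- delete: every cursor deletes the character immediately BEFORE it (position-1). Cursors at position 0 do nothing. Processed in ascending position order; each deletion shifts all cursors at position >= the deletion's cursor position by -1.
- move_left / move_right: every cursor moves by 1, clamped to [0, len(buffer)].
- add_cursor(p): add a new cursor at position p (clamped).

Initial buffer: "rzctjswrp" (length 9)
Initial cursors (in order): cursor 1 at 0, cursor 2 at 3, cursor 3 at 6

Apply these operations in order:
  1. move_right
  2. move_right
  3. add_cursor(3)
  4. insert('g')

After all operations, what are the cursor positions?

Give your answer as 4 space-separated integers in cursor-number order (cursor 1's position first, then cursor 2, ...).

After op 1 (move_right): buffer="rzctjswrp" (len 9), cursors c1@1 c2@4 c3@7, authorship .........
After op 2 (move_right): buffer="rzctjswrp" (len 9), cursors c1@2 c2@5 c3@8, authorship .........
After op 3 (add_cursor(3)): buffer="rzctjswrp" (len 9), cursors c1@2 c4@3 c2@5 c3@8, authorship .........
After op 4 (insert('g')): buffer="rzgcgtjgswrgp" (len 13), cursors c1@3 c4@5 c2@8 c3@12, authorship ..1.4..2...3.

Answer: 3 8 12 5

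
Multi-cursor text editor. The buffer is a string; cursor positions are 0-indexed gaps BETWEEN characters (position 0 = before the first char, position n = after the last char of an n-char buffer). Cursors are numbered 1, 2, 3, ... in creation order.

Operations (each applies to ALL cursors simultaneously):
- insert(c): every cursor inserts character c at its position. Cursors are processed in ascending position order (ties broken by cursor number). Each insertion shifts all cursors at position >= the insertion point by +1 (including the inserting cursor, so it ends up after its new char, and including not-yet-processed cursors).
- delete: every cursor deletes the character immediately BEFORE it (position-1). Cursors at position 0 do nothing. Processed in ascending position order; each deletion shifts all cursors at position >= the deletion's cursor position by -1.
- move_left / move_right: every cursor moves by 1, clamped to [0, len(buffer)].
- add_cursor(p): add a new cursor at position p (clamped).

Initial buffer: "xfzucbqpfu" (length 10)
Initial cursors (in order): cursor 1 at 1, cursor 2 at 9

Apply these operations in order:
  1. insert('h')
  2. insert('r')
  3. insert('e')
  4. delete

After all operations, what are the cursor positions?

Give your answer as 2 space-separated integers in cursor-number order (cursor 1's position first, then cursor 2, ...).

After op 1 (insert('h')): buffer="xhfzucbqpfhu" (len 12), cursors c1@2 c2@11, authorship .1........2.
After op 2 (insert('r')): buffer="xhrfzucbqpfhru" (len 14), cursors c1@3 c2@13, authorship .11........22.
After op 3 (insert('e')): buffer="xhrefzucbqpfhreu" (len 16), cursors c1@4 c2@15, authorship .111........222.
After op 4 (delete): buffer="xhrfzucbqpfhru" (len 14), cursors c1@3 c2@13, authorship .11........22.

Answer: 3 13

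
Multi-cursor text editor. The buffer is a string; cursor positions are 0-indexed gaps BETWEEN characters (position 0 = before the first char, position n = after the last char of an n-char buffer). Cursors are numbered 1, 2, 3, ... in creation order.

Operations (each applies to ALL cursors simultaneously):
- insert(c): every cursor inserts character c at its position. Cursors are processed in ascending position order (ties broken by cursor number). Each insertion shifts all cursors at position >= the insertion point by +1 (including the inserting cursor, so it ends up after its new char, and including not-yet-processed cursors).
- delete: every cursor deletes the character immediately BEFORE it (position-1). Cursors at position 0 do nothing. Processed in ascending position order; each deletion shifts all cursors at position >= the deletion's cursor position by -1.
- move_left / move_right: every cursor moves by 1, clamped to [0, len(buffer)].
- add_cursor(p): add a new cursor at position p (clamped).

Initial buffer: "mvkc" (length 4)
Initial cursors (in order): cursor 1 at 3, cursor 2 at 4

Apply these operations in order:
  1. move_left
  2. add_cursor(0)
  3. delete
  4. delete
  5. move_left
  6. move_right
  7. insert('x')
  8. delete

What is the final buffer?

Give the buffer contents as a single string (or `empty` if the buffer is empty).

After op 1 (move_left): buffer="mvkc" (len 4), cursors c1@2 c2@3, authorship ....
After op 2 (add_cursor(0)): buffer="mvkc" (len 4), cursors c3@0 c1@2 c2@3, authorship ....
After op 3 (delete): buffer="mc" (len 2), cursors c3@0 c1@1 c2@1, authorship ..
After op 4 (delete): buffer="c" (len 1), cursors c1@0 c2@0 c3@0, authorship .
After op 5 (move_left): buffer="c" (len 1), cursors c1@0 c2@0 c3@0, authorship .
After op 6 (move_right): buffer="c" (len 1), cursors c1@1 c2@1 c3@1, authorship .
After op 7 (insert('x')): buffer="cxxx" (len 4), cursors c1@4 c2@4 c3@4, authorship .123
After op 8 (delete): buffer="c" (len 1), cursors c1@1 c2@1 c3@1, authorship .

Answer: c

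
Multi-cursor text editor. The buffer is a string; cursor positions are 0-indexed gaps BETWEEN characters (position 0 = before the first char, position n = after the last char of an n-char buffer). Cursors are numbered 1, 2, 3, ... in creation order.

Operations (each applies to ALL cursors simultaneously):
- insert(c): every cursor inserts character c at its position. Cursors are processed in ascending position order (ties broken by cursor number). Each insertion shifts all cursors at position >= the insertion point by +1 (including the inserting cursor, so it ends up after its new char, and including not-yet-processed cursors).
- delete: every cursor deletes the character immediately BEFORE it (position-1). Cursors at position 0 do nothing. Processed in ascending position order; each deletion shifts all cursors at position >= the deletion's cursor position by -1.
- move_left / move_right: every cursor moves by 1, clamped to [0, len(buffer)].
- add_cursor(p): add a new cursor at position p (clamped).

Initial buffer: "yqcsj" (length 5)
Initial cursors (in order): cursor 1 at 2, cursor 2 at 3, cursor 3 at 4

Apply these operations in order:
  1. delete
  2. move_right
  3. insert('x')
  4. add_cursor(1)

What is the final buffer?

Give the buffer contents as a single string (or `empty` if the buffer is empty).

After op 1 (delete): buffer="yj" (len 2), cursors c1@1 c2@1 c3@1, authorship ..
After op 2 (move_right): buffer="yj" (len 2), cursors c1@2 c2@2 c3@2, authorship ..
After op 3 (insert('x')): buffer="yjxxx" (len 5), cursors c1@5 c2@5 c3@5, authorship ..123
After op 4 (add_cursor(1)): buffer="yjxxx" (len 5), cursors c4@1 c1@5 c2@5 c3@5, authorship ..123

Answer: yjxxx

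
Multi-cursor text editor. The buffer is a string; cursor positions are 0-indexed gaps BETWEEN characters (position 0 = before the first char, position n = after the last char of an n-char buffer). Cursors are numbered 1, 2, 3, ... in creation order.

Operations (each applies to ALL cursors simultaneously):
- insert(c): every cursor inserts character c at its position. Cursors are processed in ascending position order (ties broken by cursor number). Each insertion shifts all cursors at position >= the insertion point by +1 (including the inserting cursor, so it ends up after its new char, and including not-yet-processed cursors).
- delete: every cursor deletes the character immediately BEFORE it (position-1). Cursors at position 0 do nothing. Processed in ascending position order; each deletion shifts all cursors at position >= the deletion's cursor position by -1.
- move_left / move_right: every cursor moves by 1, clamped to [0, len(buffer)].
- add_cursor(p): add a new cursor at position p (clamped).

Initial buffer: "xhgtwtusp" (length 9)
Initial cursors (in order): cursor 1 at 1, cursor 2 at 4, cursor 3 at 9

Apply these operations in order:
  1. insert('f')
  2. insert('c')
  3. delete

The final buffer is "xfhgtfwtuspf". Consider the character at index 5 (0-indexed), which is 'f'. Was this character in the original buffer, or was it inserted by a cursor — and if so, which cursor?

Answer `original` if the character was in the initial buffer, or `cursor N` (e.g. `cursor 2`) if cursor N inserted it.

Answer: cursor 2

Derivation:
After op 1 (insert('f')): buffer="xfhgtfwtuspf" (len 12), cursors c1@2 c2@6 c3@12, authorship .1...2.....3
After op 2 (insert('c')): buffer="xfchgtfcwtuspfc" (len 15), cursors c1@3 c2@8 c3@15, authorship .11...22.....33
After op 3 (delete): buffer="xfhgtfwtuspf" (len 12), cursors c1@2 c2@6 c3@12, authorship .1...2.....3
Authorship (.=original, N=cursor N): . 1 . . . 2 . . . . . 3
Index 5: author = 2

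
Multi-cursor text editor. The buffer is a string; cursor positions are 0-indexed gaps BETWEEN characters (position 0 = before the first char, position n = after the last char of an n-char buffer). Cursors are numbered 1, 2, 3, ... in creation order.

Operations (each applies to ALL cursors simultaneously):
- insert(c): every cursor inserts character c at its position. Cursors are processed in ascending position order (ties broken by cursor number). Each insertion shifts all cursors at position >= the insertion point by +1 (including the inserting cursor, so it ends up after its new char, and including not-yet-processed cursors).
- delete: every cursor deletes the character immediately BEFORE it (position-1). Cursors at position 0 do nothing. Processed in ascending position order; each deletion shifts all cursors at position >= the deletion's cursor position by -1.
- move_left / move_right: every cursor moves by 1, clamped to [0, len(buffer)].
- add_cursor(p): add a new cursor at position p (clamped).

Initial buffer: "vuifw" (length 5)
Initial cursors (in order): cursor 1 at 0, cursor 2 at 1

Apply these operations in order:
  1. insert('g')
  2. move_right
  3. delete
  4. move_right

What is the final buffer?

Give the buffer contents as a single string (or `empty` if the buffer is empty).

After op 1 (insert('g')): buffer="gvguifw" (len 7), cursors c1@1 c2@3, authorship 1.2....
After op 2 (move_right): buffer="gvguifw" (len 7), cursors c1@2 c2@4, authorship 1.2....
After op 3 (delete): buffer="ggifw" (len 5), cursors c1@1 c2@2, authorship 12...
After op 4 (move_right): buffer="ggifw" (len 5), cursors c1@2 c2@3, authorship 12...

Answer: ggifw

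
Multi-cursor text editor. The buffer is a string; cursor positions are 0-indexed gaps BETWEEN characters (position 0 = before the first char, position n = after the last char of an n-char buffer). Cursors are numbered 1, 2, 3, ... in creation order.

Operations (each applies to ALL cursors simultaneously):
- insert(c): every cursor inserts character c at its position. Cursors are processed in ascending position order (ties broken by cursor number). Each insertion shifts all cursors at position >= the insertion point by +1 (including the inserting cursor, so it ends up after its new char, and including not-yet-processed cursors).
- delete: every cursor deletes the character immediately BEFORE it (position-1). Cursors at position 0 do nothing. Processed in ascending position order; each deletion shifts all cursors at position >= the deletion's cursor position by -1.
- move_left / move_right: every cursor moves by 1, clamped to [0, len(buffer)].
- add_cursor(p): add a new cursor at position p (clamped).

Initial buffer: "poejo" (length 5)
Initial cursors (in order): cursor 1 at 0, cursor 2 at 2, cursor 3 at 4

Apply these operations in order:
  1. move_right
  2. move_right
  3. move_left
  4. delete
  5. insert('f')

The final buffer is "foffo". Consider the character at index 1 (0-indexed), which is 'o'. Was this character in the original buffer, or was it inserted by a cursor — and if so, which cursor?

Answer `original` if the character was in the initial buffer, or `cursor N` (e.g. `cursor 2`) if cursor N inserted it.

After op 1 (move_right): buffer="poejo" (len 5), cursors c1@1 c2@3 c3@5, authorship .....
After op 2 (move_right): buffer="poejo" (len 5), cursors c1@2 c2@4 c3@5, authorship .....
After op 3 (move_left): buffer="poejo" (len 5), cursors c1@1 c2@3 c3@4, authorship .....
After op 4 (delete): buffer="oo" (len 2), cursors c1@0 c2@1 c3@1, authorship ..
After op 5 (insert('f')): buffer="foffo" (len 5), cursors c1@1 c2@4 c3@4, authorship 1.23.
Authorship (.=original, N=cursor N): 1 . 2 3 .
Index 1: author = original

Answer: original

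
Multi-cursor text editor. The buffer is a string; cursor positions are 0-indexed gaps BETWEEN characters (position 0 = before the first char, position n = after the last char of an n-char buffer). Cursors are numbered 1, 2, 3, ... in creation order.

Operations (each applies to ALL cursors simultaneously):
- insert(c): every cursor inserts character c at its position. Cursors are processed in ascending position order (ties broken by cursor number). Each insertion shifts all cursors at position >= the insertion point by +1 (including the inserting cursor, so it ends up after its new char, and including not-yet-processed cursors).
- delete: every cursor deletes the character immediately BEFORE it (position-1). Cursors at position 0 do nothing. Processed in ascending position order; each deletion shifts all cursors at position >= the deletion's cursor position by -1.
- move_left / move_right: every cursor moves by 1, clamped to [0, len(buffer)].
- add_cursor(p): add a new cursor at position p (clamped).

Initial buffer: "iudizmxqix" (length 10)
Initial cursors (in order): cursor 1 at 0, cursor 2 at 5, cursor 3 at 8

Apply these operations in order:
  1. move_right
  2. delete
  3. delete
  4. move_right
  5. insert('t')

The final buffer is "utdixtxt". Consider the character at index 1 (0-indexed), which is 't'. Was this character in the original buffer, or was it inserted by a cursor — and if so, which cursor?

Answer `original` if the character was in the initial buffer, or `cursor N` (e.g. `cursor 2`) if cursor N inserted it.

After op 1 (move_right): buffer="iudizmxqix" (len 10), cursors c1@1 c2@6 c3@9, authorship ..........
After op 2 (delete): buffer="udizxqx" (len 7), cursors c1@0 c2@4 c3@6, authorship .......
After op 3 (delete): buffer="udixx" (len 5), cursors c1@0 c2@3 c3@4, authorship .....
After op 4 (move_right): buffer="udixx" (len 5), cursors c1@1 c2@4 c3@5, authorship .....
After op 5 (insert('t')): buffer="utdixtxt" (len 8), cursors c1@2 c2@6 c3@8, authorship .1...2.3
Authorship (.=original, N=cursor N): . 1 . . . 2 . 3
Index 1: author = 1

Answer: cursor 1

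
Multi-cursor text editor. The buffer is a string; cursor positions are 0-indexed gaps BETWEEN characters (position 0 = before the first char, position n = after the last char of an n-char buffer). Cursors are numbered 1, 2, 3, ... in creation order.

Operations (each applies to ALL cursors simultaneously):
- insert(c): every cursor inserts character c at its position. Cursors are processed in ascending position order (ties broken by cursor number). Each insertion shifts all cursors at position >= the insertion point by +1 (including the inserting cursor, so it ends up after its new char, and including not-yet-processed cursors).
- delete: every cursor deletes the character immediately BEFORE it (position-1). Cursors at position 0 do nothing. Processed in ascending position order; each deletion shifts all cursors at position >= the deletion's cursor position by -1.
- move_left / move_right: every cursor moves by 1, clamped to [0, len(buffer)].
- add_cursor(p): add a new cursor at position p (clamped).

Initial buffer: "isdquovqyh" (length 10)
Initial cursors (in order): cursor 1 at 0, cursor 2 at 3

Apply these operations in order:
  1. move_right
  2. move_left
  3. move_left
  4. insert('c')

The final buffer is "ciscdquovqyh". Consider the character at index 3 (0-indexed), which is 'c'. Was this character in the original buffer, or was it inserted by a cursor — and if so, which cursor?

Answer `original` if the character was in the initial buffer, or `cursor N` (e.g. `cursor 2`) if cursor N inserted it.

Answer: cursor 2

Derivation:
After op 1 (move_right): buffer="isdquovqyh" (len 10), cursors c1@1 c2@4, authorship ..........
After op 2 (move_left): buffer="isdquovqyh" (len 10), cursors c1@0 c2@3, authorship ..........
After op 3 (move_left): buffer="isdquovqyh" (len 10), cursors c1@0 c2@2, authorship ..........
After op 4 (insert('c')): buffer="ciscdquovqyh" (len 12), cursors c1@1 c2@4, authorship 1..2........
Authorship (.=original, N=cursor N): 1 . . 2 . . . . . . . .
Index 3: author = 2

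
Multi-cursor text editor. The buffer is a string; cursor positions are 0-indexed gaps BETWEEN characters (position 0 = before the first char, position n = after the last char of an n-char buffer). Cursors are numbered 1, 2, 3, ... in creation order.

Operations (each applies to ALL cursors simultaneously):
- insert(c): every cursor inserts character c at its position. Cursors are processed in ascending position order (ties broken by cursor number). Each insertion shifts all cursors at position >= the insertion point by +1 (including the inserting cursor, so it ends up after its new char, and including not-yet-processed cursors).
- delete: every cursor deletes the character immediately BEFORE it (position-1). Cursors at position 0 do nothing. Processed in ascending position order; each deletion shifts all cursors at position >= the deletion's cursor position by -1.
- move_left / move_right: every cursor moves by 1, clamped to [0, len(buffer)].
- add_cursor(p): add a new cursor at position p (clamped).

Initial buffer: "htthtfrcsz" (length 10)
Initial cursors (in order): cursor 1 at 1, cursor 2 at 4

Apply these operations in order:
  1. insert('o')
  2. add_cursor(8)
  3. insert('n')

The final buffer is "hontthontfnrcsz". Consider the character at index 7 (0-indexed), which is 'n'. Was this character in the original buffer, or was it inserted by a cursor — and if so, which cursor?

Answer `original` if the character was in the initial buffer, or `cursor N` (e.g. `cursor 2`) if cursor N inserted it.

Answer: cursor 2

Derivation:
After op 1 (insert('o')): buffer="hotthotfrcsz" (len 12), cursors c1@2 c2@6, authorship .1...2......
After op 2 (add_cursor(8)): buffer="hotthotfrcsz" (len 12), cursors c1@2 c2@6 c3@8, authorship .1...2......
After op 3 (insert('n')): buffer="hontthontfnrcsz" (len 15), cursors c1@3 c2@8 c3@11, authorship .11...22..3....
Authorship (.=original, N=cursor N): . 1 1 . . . 2 2 . . 3 . . . .
Index 7: author = 2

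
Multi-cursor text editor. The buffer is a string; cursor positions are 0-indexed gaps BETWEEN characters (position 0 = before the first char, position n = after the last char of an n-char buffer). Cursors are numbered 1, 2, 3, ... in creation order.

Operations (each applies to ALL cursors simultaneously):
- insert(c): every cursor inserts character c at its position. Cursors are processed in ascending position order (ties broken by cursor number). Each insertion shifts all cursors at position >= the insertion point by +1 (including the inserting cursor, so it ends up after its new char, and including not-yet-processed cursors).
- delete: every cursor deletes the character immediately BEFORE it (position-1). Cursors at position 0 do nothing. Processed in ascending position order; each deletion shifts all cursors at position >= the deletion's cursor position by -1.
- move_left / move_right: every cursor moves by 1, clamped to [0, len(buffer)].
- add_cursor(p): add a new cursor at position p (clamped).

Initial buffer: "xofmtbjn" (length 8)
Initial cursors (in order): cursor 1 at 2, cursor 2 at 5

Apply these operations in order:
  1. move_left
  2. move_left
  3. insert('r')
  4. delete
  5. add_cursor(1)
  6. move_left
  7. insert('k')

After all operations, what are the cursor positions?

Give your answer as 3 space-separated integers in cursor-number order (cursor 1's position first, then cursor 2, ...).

After op 1 (move_left): buffer="xofmtbjn" (len 8), cursors c1@1 c2@4, authorship ........
After op 2 (move_left): buffer="xofmtbjn" (len 8), cursors c1@0 c2@3, authorship ........
After op 3 (insert('r')): buffer="rxofrmtbjn" (len 10), cursors c1@1 c2@5, authorship 1...2.....
After op 4 (delete): buffer="xofmtbjn" (len 8), cursors c1@0 c2@3, authorship ........
After op 5 (add_cursor(1)): buffer="xofmtbjn" (len 8), cursors c1@0 c3@1 c2@3, authorship ........
After op 6 (move_left): buffer="xofmtbjn" (len 8), cursors c1@0 c3@0 c2@2, authorship ........
After op 7 (insert('k')): buffer="kkxokfmtbjn" (len 11), cursors c1@2 c3@2 c2@5, authorship 13..2......

Answer: 2 5 2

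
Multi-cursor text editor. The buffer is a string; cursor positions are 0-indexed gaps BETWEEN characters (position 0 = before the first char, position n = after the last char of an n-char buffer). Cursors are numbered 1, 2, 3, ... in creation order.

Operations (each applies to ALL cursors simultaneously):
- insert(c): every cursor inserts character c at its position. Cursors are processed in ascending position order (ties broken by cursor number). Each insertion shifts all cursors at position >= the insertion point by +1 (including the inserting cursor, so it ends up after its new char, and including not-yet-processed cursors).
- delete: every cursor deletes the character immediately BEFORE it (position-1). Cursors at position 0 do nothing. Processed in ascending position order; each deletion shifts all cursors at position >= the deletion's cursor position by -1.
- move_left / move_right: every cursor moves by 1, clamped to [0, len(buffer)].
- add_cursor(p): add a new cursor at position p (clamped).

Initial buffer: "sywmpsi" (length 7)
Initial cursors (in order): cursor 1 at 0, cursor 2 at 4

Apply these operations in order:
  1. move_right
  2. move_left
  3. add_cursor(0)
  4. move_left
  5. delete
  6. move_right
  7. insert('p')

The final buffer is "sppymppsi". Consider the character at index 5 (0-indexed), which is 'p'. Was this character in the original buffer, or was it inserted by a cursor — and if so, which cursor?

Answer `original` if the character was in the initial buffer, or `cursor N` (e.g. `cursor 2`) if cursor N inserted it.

After op 1 (move_right): buffer="sywmpsi" (len 7), cursors c1@1 c2@5, authorship .......
After op 2 (move_left): buffer="sywmpsi" (len 7), cursors c1@0 c2@4, authorship .......
After op 3 (add_cursor(0)): buffer="sywmpsi" (len 7), cursors c1@0 c3@0 c2@4, authorship .......
After op 4 (move_left): buffer="sywmpsi" (len 7), cursors c1@0 c3@0 c2@3, authorship .......
After op 5 (delete): buffer="sympsi" (len 6), cursors c1@0 c3@0 c2@2, authorship ......
After op 6 (move_right): buffer="sympsi" (len 6), cursors c1@1 c3@1 c2@3, authorship ......
After op 7 (insert('p')): buffer="sppymppsi" (len 9), cursors c1@3 c3@3 c2@6, authorship .13..2...
Authorship (.=original, N=cursor N): . 1 3 . . 2 . . .
Index 5: author = 2

Answer: cursor 2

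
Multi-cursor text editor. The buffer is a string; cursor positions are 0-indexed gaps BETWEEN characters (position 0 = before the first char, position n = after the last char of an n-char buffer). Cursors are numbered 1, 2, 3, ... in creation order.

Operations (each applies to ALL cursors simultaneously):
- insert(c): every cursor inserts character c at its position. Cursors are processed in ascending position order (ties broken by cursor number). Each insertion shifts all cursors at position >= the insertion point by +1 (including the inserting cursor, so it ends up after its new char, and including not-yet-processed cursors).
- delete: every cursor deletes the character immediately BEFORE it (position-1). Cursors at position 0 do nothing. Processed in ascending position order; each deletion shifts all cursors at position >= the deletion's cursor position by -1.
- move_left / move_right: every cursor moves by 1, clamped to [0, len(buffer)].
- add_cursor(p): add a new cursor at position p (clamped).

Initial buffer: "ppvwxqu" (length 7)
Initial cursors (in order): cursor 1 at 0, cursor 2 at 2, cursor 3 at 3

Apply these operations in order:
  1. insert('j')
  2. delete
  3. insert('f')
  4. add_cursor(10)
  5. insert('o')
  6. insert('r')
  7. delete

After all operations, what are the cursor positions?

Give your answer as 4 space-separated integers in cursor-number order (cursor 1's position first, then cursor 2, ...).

Answer: 2 6 9 14

Derivation:
After op 1 (insert('j')): buffer="jppjvjwxqu" (len 10), cursors c1@1 c2@4 c3@6, authorship 1..2.3....
After op 2 (delete): buffer="ppvwxqu" (len 7), cursors c1@0 c2@2 c3@3, authorship .......
After op 3 (insert('f')): buffer="fppfvfwxqu" (len 10), cursors c1@1 c2@4 c3@6, authorship 1..2.3....
After op 4 (add_cursor(10)): buffer="fppfvfwxqu" (len 10), cursors c1@1 c2@4 c3@6 c4@10, authorship 1..2.3....
After op 5 (insert('o')): buffer="foppfovfowxquo" (len 14), cursors c1@2 c2@6 c3@9 c4@14, authorship 11..22.33....4
After op 6 (insert('r')): buffer="forppforvforwxquor" (len 18), cursors c1@3 c2@8 c3@12 c4@18, authorship 111..222.333....44
After op 7 (delete): buffer="foppfovfowxquo" (len 14), cursors c1@2 c2@6 c3@9 c4@14, authorship 11..22.33....4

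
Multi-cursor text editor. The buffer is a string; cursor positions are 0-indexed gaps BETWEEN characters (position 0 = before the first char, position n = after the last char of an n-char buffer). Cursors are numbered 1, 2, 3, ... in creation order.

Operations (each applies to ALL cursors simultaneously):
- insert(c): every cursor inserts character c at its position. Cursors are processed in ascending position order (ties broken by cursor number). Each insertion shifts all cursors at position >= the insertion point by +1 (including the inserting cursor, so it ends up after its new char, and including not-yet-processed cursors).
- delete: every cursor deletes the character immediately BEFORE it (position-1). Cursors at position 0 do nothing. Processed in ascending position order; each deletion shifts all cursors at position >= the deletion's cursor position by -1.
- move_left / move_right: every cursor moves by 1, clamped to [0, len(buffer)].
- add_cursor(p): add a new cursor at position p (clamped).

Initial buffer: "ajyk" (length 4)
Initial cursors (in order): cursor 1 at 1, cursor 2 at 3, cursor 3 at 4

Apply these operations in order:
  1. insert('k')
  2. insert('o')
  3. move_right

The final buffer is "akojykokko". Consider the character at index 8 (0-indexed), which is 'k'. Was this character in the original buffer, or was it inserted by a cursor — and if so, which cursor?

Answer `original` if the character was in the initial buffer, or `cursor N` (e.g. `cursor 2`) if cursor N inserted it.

Answer: cursor 3

Derivation:
After op 1 (insert('k')): buffer="akjykkk" (len 7), cursors c1@2 c2@5 c3@7, authorship .1..2.3
After op 2 (insert('o')): buffer="akojykokko" (len 10), cursors c1@3 c2@7 c3@10, authorship .11..22.33
After op 3 (move_right): buffer="akojykokko" (len 10), cursors c1@4 c2@8 c3@10, authorship .11..22.33
Authorship (.=original, N=cursor N): . 1 1 . . 2 2 . 3 3
Index 8: author = 3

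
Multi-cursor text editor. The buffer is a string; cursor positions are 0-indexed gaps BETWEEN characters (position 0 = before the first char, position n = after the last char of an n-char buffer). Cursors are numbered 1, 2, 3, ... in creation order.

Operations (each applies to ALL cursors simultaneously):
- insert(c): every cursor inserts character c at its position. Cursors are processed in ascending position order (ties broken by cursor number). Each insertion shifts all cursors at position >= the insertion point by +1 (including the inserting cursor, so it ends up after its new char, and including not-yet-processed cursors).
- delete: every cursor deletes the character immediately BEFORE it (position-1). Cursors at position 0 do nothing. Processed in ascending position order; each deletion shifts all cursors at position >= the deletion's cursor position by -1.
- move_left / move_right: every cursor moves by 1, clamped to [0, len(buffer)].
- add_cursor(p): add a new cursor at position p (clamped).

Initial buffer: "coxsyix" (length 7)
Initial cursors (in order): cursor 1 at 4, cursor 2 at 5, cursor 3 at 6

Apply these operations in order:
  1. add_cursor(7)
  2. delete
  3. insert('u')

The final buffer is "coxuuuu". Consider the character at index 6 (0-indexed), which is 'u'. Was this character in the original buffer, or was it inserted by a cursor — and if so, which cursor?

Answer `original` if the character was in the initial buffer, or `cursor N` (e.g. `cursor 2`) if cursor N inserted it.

After op 1 (add_cursor(7)): buffer="coxsyix" (len 7), cursors c1@4 c2@5 c3@6 c4@7, authorship .......
After op 2 (delete): buffer="cox" (len 3), cursors c1@3 c2@3 c3@3 c4@3, authorship ...
After op 3 (insert('u')): buffer="coxuuuu" (len 7), cursors c1@7 c2@7 c3@7 c4@7, authorship ...1234
Authorship (.=original, N=cursor N): . . . 1 2 3 4
Index 6: author = 4

Answer: cursor 4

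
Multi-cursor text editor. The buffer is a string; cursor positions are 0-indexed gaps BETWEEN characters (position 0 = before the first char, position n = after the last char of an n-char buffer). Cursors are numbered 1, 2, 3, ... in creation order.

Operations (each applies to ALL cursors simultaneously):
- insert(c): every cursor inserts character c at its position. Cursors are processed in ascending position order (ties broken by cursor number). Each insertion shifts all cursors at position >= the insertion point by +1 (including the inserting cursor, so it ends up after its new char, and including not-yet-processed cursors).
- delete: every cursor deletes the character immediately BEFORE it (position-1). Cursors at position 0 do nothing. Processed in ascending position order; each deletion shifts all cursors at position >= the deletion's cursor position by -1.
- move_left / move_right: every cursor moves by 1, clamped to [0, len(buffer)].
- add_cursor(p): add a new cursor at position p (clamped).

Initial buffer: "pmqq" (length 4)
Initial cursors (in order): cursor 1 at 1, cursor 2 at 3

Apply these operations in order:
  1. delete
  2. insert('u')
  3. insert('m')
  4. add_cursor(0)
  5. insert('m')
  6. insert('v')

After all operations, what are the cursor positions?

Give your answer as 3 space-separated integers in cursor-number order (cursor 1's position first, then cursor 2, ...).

Answer: 6 11 2

Derivation:
After op 1 (delete): buffer="mq" (len 2), cursors c1@0 c2@1, authorship ..
After op 2 (insert('u')): buffer="umuq" (len 4), cursors c1@1 c2@3, authorship 1.2.
After op 3 (insert('m')): buffer="ummumq" (len 6), cursors c1@2 c2@5, authorship 11.22.
After op 4 (add_cursor(0)): buffer="ummumq" (len 6), cursors c3@0 c1@2 c2@5, authorship 11.22.
After op 5 (insert('m')): buffer="mummmummq" (len 9), cursors c3@1 c1@4 c2@8, authorship 3111.222.
After op 6 (insert('v')): buffer="mvummvmummvq" (len 12), cursors c3@2 c1@6 c2@11, authorship 331111.2222.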